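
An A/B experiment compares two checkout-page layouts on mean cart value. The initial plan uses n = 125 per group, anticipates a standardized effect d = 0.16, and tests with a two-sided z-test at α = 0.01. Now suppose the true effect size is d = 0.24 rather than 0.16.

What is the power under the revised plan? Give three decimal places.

With d = 0.24: δ = d·√(n/2) = 0.24 × √(125/2) = 1.8974. Critical value z_{0.005} = 2.576.
Revised power = Φ(δ − 2.576) + Φ(−δ − 2.576) = Φ(-0.678) + Φ(-4.473) = 0.2487 + 0.0000 = 0.2487.

Power ≈ 0.249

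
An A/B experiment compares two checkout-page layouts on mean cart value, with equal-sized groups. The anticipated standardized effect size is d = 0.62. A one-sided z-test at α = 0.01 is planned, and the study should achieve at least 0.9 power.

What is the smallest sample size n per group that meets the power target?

n = 68 per group

Set Φ(δ − 2.326) = 0.9; then δ − 2.326 = Φ⁻¹(0.9) = 1.282, giving δ = 3.608.
δ = d·√(n/2) ⇒ n = 2(δ/d)² = 2 × (3.608 / 0.62)² = 67.73.
Round up to the next whole unit.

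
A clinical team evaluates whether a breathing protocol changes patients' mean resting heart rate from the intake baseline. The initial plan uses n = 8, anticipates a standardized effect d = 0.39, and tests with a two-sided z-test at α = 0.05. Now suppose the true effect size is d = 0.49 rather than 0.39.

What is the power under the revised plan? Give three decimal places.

With d = 0.49: δ = d·√n = 0.49 × √8 = 1.3859. Critical value z_{0.025} = 1.960.
Revised power = Φ(δ − 1.960) + Φ(−δ − 1.960) = Φ(-0.574) + Φ(-3.346) = 0.2830 + 0.0004 = 0.2834.

Power ≈ 0.283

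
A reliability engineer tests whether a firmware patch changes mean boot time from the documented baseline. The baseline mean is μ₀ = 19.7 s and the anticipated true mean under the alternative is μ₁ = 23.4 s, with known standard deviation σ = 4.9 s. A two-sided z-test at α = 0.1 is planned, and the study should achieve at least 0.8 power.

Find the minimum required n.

n = 11

Standardized effect: d = |μ₁ − μ₀| / σ = |23.4 − 19.7| / 4.9 = 0.7551
Set Φ(δ − 1.645) = 0.8; then δ − 1.645 = Φ⁻¹(0.8) = 0.842, giving δ = 2.486.
(Ignoring the negligible lower-tail rejection probability gives the usual closed-form inversion.)
δ = d·√n ⇒ n = (δ/d)² = (2.486 / 0.7551)² = 10.84.
Round up to the next whole unit.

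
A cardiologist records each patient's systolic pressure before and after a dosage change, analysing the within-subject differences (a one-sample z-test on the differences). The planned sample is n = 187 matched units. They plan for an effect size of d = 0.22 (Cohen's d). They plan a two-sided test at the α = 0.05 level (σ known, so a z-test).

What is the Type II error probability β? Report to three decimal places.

Noncentrality parameter: δ = d·√n = 0.22 × √187 = 3.0085
Two-sided α = 0.05 → critical value z_{0.025} = 1.960.
Power = Φ(δ − 1.960) + Φ(−δ − 1.960) = Φ(1.048) + Φ(-4.968) = 0.8528 + 0.0000 = 0.8528.
Type II error: β = 1 − power = 1 − 0.8528 = 0.1472.

β ≈ 0.147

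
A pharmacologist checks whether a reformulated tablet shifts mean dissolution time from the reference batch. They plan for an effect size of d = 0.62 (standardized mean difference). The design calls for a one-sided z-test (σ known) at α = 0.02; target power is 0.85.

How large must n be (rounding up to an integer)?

Set Φ(δ − 2.054) = 0.85; then δ − 2.054 = Φ⁻¹(0.85) = 1.036, giving δ = 3.090.
δ = d·√n ⇒ n = (δ/d)² = (3.090 / 0.62)² = 24.84.
Rounding up, n = 25.

n = 25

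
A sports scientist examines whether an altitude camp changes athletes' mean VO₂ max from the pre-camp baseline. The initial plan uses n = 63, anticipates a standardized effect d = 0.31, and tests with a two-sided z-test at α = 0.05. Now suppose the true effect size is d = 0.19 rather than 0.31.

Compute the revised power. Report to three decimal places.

Power ≈ 0.326

With d = 0.19: δ = d·√n = 0.19 × √63 = 1.5081. Critical value z_{0.025} = 1.960.
Revised power = Φ(δ − 1.960) + Φ(−δ − 1.960) = Φ(-0.452) + Φ(-3.468) = 0.3257 + 0.0003 = 0.3259.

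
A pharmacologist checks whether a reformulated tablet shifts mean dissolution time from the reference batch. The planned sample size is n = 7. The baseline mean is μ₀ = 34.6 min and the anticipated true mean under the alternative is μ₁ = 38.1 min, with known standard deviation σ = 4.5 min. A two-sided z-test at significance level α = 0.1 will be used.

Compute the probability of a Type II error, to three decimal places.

Standardized effect: d = |μ₁ − μ₀| / σ = |38.1 − 34.6| / 4.5 = 0.7778
Noncentrality parameter: δ = d·√n = 0.7778 × √7 = 2.0578
Critical value for a two-sided test at α = 0.1: z_{α/2} = 1.645.
Power = Φ(δ − 1.645) + Φ(−δ − 1.645) = Φ(0.413) + Φ(-3.703) = 0.6602 + 0.0001 = 0.6603.
Type II error: β = 1 − power = 1 − 0.6603 = 0.3397.

β ≈ 0.340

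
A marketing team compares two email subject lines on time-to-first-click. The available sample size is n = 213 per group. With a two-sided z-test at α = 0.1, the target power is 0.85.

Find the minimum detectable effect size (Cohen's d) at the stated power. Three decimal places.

Need Φ(δ − 1.645) = 0.85, so δ = 1.645 + 1.036 = 2.681.
(Lower-tail contribution to power is negligible for δ > 0.)
δ = d·√(n/2) ⇒ d = δ/√(n/2) = 2.681/√(213/2) = 0.2598.

d ≈ 0.260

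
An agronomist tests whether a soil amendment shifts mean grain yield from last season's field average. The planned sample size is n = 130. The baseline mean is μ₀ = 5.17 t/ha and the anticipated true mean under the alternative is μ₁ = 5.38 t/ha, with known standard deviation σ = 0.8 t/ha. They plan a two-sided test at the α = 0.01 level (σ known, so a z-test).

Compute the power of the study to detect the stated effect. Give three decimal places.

Standardized effect: d = |μ₁ − μ₀| / σ = |5.38 − 5.17| / 0.8 = 0.2625
Noncentrality parameter: δ = d·√n = 0.2625 × √130 = 2.9930
Critical value for a two-sided test at α = 0.01: z_{α/2} = 2.576.
Power = Φ(δ − 2.576) + Φ(−δ − 2.576) = Φ(0.417) + Φ(-5.569) = 0.6617 + 0.0000 = 0.6617.

Power ≈ 0.662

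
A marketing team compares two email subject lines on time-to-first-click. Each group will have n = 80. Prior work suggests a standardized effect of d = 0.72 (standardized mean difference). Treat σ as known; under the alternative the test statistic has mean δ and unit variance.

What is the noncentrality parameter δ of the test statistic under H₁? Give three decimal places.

The noncentrality parameter scales effect size by the design's sample-size factor: δ = d·√(n/2) = 0.72 × √(80/2) = 4.5537

δ ≈ 4.554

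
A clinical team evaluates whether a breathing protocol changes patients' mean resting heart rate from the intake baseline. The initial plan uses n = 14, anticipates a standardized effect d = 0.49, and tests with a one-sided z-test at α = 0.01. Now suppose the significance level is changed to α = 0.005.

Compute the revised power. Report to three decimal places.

Power ≈ 0.229

δ = d·√n = 0.49 × √14 = 1.8334 (unchanged). New critical value: z_{0.005} = 2.576.
Revised power = Φ(δ − 2.576) = Φ(-0.742) = 0.2289.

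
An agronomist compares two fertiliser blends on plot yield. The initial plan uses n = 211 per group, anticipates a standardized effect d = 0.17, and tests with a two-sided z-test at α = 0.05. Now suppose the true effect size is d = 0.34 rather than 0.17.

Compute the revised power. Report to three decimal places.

Power ≈ 0.937

With d = 0.34: δ = d·√(n/2) = 0.34 × √(211/2) = 3.4922. Critical value z_{0.025} = 1.960.
Revised power = Φ(δ − 1.960) + Φ(−δ − 1.960) = Φ(1.532) + Φ(-5.452) = 0.9373 + 0.0000 = 0.9373.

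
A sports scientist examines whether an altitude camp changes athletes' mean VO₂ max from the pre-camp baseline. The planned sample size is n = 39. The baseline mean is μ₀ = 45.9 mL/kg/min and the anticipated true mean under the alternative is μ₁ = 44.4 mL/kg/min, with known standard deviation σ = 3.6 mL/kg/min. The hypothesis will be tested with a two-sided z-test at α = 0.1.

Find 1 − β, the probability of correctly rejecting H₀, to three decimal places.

Power ≈ 0.831

Standardized effect: d = |μ₁ − μ₀| / σ = |44.4 − 45.9| / 3.6 = 0.4167
Noncentrality parameter: δ = d·√n = 0.4167 × √39 = 2.6021
Two-sided α = 0.1 → critical value z_{0.05} = 1.645.
Power = Φ(δ − 1.645) + Φ(−δ − 1.645) = Φ(0.957) + Φ(-4.247) = 0.8308 + 0.0000 = 0.8308.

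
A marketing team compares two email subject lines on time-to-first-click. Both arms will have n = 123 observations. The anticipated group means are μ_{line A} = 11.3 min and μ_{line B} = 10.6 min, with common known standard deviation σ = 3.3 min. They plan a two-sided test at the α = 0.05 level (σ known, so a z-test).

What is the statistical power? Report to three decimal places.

Power ≈ 0.384

Standardized effect: d = |μ_{line A} − μ_{line B}| / σ = |11.3 − 10.6| / 3.3 = 0.2121
Noncentrality parameter: δ = d·√(n/2) = 0.2121 × √(123/2) = 1.6635
Two-sided α = 0.05 → critical value z_{0.025} = 1.960.
Power = Φ(δ − 1.960) + Φ(−δ − 1.960) = Φ(-0.296) + Φ(-3.623) = 0.3834 + 0.0001 = 0.3836.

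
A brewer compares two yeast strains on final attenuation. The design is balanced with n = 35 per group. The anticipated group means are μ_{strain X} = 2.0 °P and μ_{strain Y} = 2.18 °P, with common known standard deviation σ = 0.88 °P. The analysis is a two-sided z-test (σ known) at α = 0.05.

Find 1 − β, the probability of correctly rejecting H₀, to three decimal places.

Power ≈ 0.137

Standardized effect: d = |μ_{strain X} − μ_{strain Y}| / σ = |2.0 − 2.18| / 0.88 = 0.2045
Noncentrality parameter: δ = d·√(n/2) = 0.2045 × √(35/2) = 0.8557
Critical value for a two-sided test at α = 0.05: z_{α/2} = 1.960.
Power = Φ(δ − 1.960) + Φ(−δ − 1.960) = Φ(-1.104) + Φ(-2.816) = 0.1347 + 0.0024 = 0.1372.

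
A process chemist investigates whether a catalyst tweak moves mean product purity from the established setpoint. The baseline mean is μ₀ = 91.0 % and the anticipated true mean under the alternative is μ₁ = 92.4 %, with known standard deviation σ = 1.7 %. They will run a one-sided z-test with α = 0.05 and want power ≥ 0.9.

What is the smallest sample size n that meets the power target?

Standardized effect: d = |μ₁ − μ₀| / σ = |92.4 − 91.0| / 1.7 = 0.8235
Set Φ(δ − 1.645) = 0.9; then δ − 1.645 = Φ⁻¹(0.9) = 1.282, giving δ = 2.926.
δ = d·√n ⇒ n = (δ/d)² = (2.926 / 0.8235)² = 12.63.
Round up to the next whole unit.

n = 13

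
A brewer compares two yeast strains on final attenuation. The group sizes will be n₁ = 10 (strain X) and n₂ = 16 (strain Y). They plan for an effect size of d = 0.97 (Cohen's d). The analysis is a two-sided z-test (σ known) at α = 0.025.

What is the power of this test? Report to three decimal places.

Power ≈ 0.565

Noncentrality parameter: δ = d / √(1/n₁ + 1/n₂) = 0.97 / √(1/10 + 1/16) = 2.4063
Critical value for a two-sided test at α = 0.025: z_{α/2} = 2.241.
Power = Φ(δ − 2.241) + Φ(−δ − 2.241) = Φ(0.165) + Φ(-4.648) = 0.5655 + 0.0000 = 0.5655.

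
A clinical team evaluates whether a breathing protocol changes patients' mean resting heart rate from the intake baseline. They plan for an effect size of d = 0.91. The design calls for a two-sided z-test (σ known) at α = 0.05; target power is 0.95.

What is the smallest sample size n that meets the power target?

Set Φ(δ − 1.960) = 0.95; then δ − 1.960 = Φ⁻¹(0.95) = 1.645, giving δ = 3.605.
(For δ > 0 the lower-tail rejection region contributes negligibly to power, so the one-term inversion is standard.)
δ = d·√n ⇒ n = (δ/d)² = (3.605 / 0.91)² = 15.69.
Rounding up, n = 16.

n = 16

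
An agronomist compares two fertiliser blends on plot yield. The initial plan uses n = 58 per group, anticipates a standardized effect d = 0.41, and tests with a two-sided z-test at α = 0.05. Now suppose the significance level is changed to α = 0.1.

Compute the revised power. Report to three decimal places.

Power ≈ 0.713

δ = d·√(n/2) = 0.41 × √(58/2) = 2.2079 (unchanged). New critical value: z_{0.05} = 1.645.
Revised power = Φ(δ − 1.645) + Φ(−δ − 1.645) = Φ(0.563) + Φ(-3.853) = 0.7133 + 0.0001 = 0.7134.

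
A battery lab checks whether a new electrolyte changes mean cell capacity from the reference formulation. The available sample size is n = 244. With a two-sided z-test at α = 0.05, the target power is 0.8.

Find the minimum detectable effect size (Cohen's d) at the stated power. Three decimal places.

d ≈ 0.179

Need Φ(δ − 1.960) = 0.8, so δ = 1.960 + 0.842 = 2.802.
(The second rejection-region term Φ(−δ − z_{α/2}) is negligible and dropped.)
δ = d·√n ⇒ d = δ/√n = 2.802/√244 = 0.1794.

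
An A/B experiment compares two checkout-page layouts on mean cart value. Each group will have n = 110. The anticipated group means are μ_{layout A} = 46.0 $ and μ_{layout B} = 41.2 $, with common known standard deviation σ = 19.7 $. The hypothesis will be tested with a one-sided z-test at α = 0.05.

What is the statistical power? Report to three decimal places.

Standardized effect: d = |μ_{layout A} − μ_{layout B}| / σ = |46.0 − 41.2| / 19.7 = 0.2437
Noncentrality parameter: δ = d·√(n/2) = 0.2437 × √(110/2) = 1.8070
Critical value for a one-sided test at α = 0.05: z_α = 1.645.
Power = Φ(δ − 1.645) = Φ(0.162) = 0.5644.

Power ≈ 0.564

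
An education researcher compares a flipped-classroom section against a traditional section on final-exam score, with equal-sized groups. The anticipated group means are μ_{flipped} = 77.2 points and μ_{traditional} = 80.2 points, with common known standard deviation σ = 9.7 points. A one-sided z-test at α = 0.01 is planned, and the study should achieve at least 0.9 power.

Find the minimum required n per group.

n = 273 per group

Standardized effect: d = |μ_{flipped} − μ_{traditional}| / σ = |77.2 − 80.2| / 9.7 = 0.3093
Set Φ(δ − 2.326) = 0.9; then δ − 2.326 = Φ⁻¹(0.9) = 1.282, giving δ = 3.608.
δ = d·√(n/2) ⇒ n = 2(δ/d)² = 2 × (3.608 / 0.3093)² = 272.17.
Rounding up, n = 273 per group.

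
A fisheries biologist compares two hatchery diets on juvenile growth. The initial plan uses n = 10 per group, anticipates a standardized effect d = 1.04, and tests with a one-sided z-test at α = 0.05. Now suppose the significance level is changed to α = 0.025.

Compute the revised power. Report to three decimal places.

Power ≈ 0.643

δ = d·√(n/2) = 1.04 × √(10/2) = 2.3255 (unchanged). New critical value: z_{0.025} = 1.960.
Revised power = P(Z > 1.960 − δ) = Φ(0.366) = 0.6426.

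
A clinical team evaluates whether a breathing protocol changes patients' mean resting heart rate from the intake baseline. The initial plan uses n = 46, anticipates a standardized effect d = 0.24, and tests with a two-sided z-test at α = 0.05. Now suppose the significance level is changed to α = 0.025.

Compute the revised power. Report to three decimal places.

δ = d·√n = 0.24 × √46 = 1.6278 (unchanged). New critical value: z_{0.0125} = 2.241.
Revised power = Φ(δ − 2.241) + Φ(−δ − 2.241) = Φ(-0.614) + Φ(-3.869) = 0.2697 + 0.0001 = 0.2698.

Power ≈ 0.270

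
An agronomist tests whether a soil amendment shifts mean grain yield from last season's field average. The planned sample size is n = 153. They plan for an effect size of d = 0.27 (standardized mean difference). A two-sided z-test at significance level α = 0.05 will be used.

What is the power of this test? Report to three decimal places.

Noncentrality parameter: δ = d·√n = 0.27 × √153 = 3.3397
Two-sided α = 0.05 → critical value z_{0.025} = 1.960.
Power = Φ(δ − 1.960) + Φ(−δ − 1.960) = Φ(1.380) + Φ(-5.300) = 0.9162 + 0.0000 = 0.9162.

Power ≈ 0.916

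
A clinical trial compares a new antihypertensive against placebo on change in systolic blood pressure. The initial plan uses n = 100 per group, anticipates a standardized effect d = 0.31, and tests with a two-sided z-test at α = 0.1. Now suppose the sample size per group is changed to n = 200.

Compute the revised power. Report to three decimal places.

Power ≈ 0.927

With n = 200 per group: δ = d·√(n/2) = 0.31 × √(200/2) = 3.1000. Critical value z_{0.05} = 1.645.
Revised power = Φ(δ − 1.645) + Φ(−δ − 1.645) = Φ(1.455) + Φ(-4.745) = 0.9272 + 0.0000 = 0.9272.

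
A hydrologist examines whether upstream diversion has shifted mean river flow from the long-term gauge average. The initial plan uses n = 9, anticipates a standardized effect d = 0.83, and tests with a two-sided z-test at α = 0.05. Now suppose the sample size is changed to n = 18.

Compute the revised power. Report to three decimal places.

Power ≈ 0.941

With n = 18: δ = d·√n = 0.83 × √18 = 3.5214. Critical value z_{0.025} = 1.960.
Revised power = Φ(δ − 1.960) + Φ(−δ − 1.960) = Φ(1.561) + Φ(-5.481) = 0.9408 + 0.0000 = 0.9408.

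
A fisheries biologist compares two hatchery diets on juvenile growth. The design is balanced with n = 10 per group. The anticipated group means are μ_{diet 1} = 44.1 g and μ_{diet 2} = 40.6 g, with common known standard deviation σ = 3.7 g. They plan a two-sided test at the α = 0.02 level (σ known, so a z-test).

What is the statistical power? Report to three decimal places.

Standardized effect: d = |μ_{diet 1} − μ_{diet 2}| / σ = |44.1 − 40.6| / 3.7 = 0.9459
Noncentrality parameter: δ = d·√(n/2) = 0.9459 × √(10/2) = 2.1152
Two-sided α = 0.02 → critical value z_{0.01} = 2.326.
Power = Φ(δ − 2.326) + Φ(−δ − 2.326) = Φ(-0.211) + Φ(-4.442) = 0.4164 + 0.0000 = 0.4164.

Power ≈ 0.416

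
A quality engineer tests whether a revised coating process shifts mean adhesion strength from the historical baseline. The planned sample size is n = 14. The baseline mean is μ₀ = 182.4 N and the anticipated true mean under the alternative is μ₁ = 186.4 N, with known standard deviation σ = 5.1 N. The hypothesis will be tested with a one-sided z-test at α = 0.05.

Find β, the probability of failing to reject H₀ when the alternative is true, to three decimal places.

β ≈ 0.099

Standardized effect: d = |μ₁ − μ₀| / σ = |186.4 − 182.4| / 5.1 = 0.7843
Noncentrality parameter: δ = d·√n = 0.7843 × √14 = 2.9346
Critical value for a one-sided test at α = 0.05: z_α = 1.645.
Power = P(Z > 1.645 − δ) = Φ(1.290) = 0.9014.
Type II error: β = 1 − power = 1 − 0.9014 = 0.0986.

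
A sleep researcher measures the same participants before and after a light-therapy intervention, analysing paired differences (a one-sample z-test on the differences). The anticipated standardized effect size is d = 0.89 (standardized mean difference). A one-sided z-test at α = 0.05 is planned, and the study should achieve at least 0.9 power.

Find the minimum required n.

n = 11

Set Φ(δ − 1.645) = 0.9; then δ − 1.645 = Φ⁻¹(0.9) = 1.282, giving δ = 2.926.
δ = d·√n ⇒ n = (δ/d)² = (2.926 / 0.89)² = 10.81.
Round up to the next whole unit.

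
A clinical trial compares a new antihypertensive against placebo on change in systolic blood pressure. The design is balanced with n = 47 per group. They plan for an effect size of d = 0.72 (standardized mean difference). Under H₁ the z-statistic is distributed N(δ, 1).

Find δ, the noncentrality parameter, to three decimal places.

δ ≈ 3.490

δ = d·√(n/2) = 0.72 × √(47/2) = 3.4903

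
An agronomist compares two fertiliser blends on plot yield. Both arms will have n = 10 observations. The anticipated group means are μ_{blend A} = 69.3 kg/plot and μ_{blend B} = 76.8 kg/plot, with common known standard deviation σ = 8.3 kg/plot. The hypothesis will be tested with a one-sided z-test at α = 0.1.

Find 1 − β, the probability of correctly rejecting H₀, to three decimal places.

Standardized effect: d = |μ_{blend A} − μ_{blend B}| / σ = |69.3 − 76.8| / 8.3 = 0.9036
Noncentrality parameter: δ = d·√(n/2) = 0.9036 × √(10/2) = 2.0205
Critical value for a one-sided test at α = 0.1: z_α = 1.282.
Power = P(Z > 1.282 − δ) = Φ(0.739) = 0.7700.

Power ≈ 0.770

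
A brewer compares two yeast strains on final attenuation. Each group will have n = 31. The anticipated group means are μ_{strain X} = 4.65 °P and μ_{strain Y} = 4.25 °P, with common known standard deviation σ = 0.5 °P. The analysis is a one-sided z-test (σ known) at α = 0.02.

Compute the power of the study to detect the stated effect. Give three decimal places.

Power ≈ 0.863

Standardized effect: d = |μ_{strain X} − μ_{strain Y}| / σ = |4.65 − 4.25| / 0.5 = 0.8000
Noncentrality parameter: δ = d·√(n/2) = 0.8000 × √(31/2) = 3.1496
Critical value for a one-sided test at α = 0.02: z_α = 2.054.
Power = P(Z > 2.054 − δ) = Φ(1.096) = 0.8634.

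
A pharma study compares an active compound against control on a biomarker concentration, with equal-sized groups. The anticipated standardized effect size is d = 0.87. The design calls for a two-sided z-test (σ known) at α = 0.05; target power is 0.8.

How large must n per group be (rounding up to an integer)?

For power 0.8 need Φ(δ − z_{0.025}) = 0.8, so δ = z_{0.025} + z_{0.20} = 1.960 + 0.842 = 2.802.
(Ignoring the negligible lower-tail rejection probability gives the usual closed-form inversion.)
δ = d·√(n/2) ⇒ n = 2(δ/d)² = 2 × (2.802 / 0.87)² = 20.74.
Rounding up, n = 21 per group.

n = 21 per group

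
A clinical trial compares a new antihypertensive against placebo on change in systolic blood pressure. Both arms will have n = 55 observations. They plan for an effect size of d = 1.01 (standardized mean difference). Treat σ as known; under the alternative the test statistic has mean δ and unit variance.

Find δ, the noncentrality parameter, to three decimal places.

The noncentrality parameter scales effect size by the design's sample-size factor: δ = d·√(n/2) = 1.01 × √(55/2) = 5.2965

δ ≈ 5.296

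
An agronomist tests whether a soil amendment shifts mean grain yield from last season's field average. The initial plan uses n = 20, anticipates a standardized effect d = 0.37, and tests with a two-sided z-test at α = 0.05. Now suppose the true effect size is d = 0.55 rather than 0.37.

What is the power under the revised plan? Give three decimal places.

Power ≈ 0.691

With d = 0.55: δ = d·√n = 0.55 × √20 = 2.4597. Critical value z_{0.025} = 1.960.
Revised power = Φ(δ − 1.960) + Φ(−δ − 1.960) = Φ(0.500) + Φ(-4.420) = 0.6914 + 0.0000 = 0.6914.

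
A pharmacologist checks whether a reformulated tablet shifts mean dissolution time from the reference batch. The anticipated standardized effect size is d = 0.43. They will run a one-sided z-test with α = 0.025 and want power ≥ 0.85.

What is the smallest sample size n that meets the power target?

n = 49

Set Φ(δ − 1.960) = 0.85; then δ − 1.960 = Φ⁻¹(0.85) = 1.036, giving δ = 2.996.
δ = d·√n ⇒ n = (δ/d)² = (2.996 / 0.43)² = 48.56.
Rounding up, n = 49.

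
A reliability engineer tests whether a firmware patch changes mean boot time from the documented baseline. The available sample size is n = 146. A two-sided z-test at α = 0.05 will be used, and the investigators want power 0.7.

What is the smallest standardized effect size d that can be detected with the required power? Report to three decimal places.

Required noncentrality: δ = z_{0.025} + z_{0.30} = 1.960 + 0.524 = 2.484.
(The second rejection-region term Φ(−δ − z_{α/2}) is negligible and dropped.)
δ = d·√n ⇒ d = δ/√n = 2.484/√146 = 0.2056.

d ≈ 0.206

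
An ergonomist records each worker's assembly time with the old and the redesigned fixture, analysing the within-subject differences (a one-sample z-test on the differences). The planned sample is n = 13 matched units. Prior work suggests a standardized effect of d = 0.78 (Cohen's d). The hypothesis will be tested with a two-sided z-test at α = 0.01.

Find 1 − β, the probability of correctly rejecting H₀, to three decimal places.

Power ≈ 0.593

Noncentrality parameter: δ = d·√n = 0.78 × √13 = 2.8123
Two-sided α = 0.01 → critical value z_{0.005} = 2.576.
Power = Φ(δ − 2.576) + Φ(−δ − 2.576) = Φ(0.237) + Φ(-5.388) = 0.5935 + 0.0000 = 0.5935.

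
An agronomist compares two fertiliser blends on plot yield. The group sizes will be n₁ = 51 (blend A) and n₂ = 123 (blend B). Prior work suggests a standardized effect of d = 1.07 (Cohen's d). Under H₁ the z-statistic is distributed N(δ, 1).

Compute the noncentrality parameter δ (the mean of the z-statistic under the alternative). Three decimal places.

δ = d / √(1/n₁ + 1/n₂) = 1.07 / √(1/51 + 1/123) = 6.4246

δ ≈ 6.425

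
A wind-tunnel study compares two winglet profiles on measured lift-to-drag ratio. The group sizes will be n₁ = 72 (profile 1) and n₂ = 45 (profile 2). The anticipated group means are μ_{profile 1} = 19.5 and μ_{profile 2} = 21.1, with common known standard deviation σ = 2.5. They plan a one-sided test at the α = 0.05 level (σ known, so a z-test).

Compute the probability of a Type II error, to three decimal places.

β ≈ 0.042

Standardized effect: d = |μ_{profile 1} − μ_{profile 2}| / σ = |19.5 − 21.1| / 2.5 = 0.6400
Noncentrality parameter: δ = d / √(1/n₁ + 1/n₂) = 0.6400 / √(1/72 + 1/45) = 3.3679
Critical value for a one-sided test at α = 0.05: z_α = 1.645.
Power = P(Z > 1.645 − δ) = Φ(1.723) = 0.9576.
Type II error: β = 1 − power = 1 − 0.9576 = 0.0424.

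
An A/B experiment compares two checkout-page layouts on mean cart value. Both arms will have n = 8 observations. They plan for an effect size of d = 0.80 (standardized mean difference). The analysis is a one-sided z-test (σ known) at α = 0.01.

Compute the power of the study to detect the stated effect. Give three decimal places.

Noncentrality parameter: δ = d·√(n/2) = 0.80 × √(8/2) = 1.6000
One-sided α = 0.01 → critical value z_{0.01} = 2.326.
Power = P(Z > 2.326 − δ) = Φ(-0.726) = 0.2338.

Power ≈ 0.234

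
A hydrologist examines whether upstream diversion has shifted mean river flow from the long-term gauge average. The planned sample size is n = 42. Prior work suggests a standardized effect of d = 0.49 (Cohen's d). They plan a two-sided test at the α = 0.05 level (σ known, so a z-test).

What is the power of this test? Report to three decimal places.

Power ≈ 0.888

Noncentrality parameter: δ = d·√n = 0.49 × √42 = 3.1756
Critical value for a two-sided test at α = 0.05: z_{α/2} = 1.960.
Power = Φ(δ − 1.960) + Φ(−δ − 1.960) = Φ(1.216) + Φ(-5.136) = 0.8879 + 0.0000 = 0.8879.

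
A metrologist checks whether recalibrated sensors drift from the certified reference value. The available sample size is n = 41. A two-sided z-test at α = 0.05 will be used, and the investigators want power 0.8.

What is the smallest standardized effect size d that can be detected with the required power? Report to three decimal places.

d ≈ 0.438

Required noncentrality: δ = z_{0.025} + z_{0.20} = 1.960 + 0.842 = 2.802.
(The second rejection-region term Φ(−δ − z_{α/2}) is negligible and dropped.)
δ = d·√n ⇒ d = δ/√n = 2.802/√41 = 0.4375.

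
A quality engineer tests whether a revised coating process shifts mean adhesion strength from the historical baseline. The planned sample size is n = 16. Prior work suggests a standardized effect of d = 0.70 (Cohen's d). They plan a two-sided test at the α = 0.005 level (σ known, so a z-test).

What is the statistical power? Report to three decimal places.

Noncentrality parameter: δ = d·√n = 0.70 × √16 = 2.8000
Two-sided α = 0.005 → critical value z_{0.0025} = 2.807.
Power = Φ(δ − 2.807) + Φ(−δ − 2.807) = Φ(-0.007) + Φ(-5.607) = 0.4972 + 0.0000 = 0.4972.

Power ≈ 0.497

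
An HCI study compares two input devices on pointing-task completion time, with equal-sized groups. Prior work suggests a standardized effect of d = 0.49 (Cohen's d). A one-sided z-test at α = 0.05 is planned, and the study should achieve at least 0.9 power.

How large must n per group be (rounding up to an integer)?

n = 72 per group

Set Φ(δ − 1.645) = 0.9; then δ − 1.645 = Φ⁻¹(0.9) = 1.282, giving δ = 2.926.
δ = d·√(n/2) ⇒ n = 2(δ/d)² = 2 × (2.926 / 0.49)² = 71.34.
Rounding up, n = 72 per group.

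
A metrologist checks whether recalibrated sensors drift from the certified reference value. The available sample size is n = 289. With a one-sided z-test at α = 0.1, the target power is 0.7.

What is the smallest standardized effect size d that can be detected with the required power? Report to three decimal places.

Required noncentrality: δ = z_{0.1} + z_{0.30} = 1.282 + 0.524 = 1.806.
δ = d·√n ⇒ d = δ/√n = 1.806/√289 = 0.1062.

d ≈ 0.106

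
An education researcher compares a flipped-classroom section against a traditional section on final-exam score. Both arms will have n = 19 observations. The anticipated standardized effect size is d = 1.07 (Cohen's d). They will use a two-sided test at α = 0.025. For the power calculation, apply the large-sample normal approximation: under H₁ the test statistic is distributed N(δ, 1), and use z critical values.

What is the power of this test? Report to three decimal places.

Noncentrality parameter: δ = d·√(n/2) = 1.07 × √(19/2) = 3.2980
Two-sided α = 0.025 → critical value z_{0.0125} = 2.241.
Power = Φ(δ − 2.241) + Φ(−δ − 2.241) = Φ(1.057) + Φ(-5.539) = 0.8546 + 0.0000 = 0.8546.

Power ≈ 0.855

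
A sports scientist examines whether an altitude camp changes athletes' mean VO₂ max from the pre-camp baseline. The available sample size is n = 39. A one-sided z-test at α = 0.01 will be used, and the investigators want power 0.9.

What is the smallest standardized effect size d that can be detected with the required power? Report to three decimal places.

d ≈ 0.578

Required noncentrality: δ = z_{0.01} + z_{0.10} = 2.326 + 1.282 = 3.608.
δ = d·√n ⇒ d = δ/√n = 3.608/√39 = 0.5777.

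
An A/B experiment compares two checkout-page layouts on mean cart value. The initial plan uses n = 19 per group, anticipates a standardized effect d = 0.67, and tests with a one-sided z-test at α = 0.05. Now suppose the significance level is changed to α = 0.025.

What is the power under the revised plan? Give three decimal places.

Power ≈ 0.542

δ = d·√(n/2) = 0.67 × √(19/2) = 2.0651 (unchanged). New critical value: z_{0.025} = 1.960.
Revised power = Φ(δ − 1.960) = Φ(0.105) = 0.5419.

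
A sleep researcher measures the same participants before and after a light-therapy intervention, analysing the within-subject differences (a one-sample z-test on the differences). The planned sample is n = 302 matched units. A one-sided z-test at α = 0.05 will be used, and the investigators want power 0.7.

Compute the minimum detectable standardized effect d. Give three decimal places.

Required noncentrality: δ = z_{0.05} + z_{0.30} = 1.645 + 0.524 = 2.169.
δ = d·√n ⇒ d = δ/√n = 2.169/√302 = 0.1248.

d ≈ 0.125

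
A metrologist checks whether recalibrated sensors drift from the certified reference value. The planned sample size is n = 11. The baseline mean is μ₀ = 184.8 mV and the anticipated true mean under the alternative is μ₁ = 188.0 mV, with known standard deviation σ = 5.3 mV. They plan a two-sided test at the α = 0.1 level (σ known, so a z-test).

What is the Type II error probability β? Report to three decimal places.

β ≈ 0.360

Standardized effect: d = |μ₁ − μ₀| / σ = |188.0 − 184.8| / 5.3 = 0.6038
Noncentrality parameter: δ = d·√n = 0.6038 × √11 = 2.0025
Critical value for a two-sided test at α = 0.1: z_{α/2} = 1.645.
Power = Φ(δ − 1.645) + Φ(−δ − 1.645) = Φ(0.358) + Φ(-3.647) = 0.6397 + 0.0001 = 0.6398.
Type II error: β = 1 − power = 1 − 0.6398 = 0.3602.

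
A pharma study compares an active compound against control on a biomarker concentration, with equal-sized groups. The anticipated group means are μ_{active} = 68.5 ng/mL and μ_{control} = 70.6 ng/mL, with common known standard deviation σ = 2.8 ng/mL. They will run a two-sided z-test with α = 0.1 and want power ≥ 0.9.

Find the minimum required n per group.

n = 31 per group

Standardized effect: d = |μ_{active} − μ_{control}| / σ = |68.5 − 70.6| / 2.8 = 0.7500
Set Φ(δ − 1.645) = 0.9; then δ − 1.645 = Φ⁻¹(0.9) = 1.282, giving δ = 2.926.
(Ignoring the negligible lower-tail rejection probability gives the usual closed-form inversion.)
δ = d·√(n/2) ⇒ n = 2(δ/d)² = 2 × (2.926 / 0.7500)² = 30.45.
Rounding up, n = 31 per group.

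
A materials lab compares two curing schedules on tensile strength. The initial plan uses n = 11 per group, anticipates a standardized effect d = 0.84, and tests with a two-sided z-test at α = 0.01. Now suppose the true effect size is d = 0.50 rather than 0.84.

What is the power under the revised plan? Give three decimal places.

Power ≈ 0.080

With d = 0.50: δ = d·√(n/2) = 0.50 × √(11/2) = 1.1726. Critical value z_{0.005} = 2.576.
Revised power = Φ(δ − 2.576) + Φ(−δ − 2.576) = Φ(-1.403) + Φ(-3.748) = 0.0803 + 0.0001 = 0.0804.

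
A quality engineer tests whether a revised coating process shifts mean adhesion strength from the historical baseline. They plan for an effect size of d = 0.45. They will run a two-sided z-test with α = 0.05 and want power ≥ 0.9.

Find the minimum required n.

For power 0.9 need Φ(δ − z_{0.025}) = 0.9, so δ = z_{0.025} + z_{0.10} = 1.960 + 1.282 = 3.242.
(The Φ(−δ − z_{α/2}) term is vanishingly small for δ > 0 and is dropped in the standard sample-size formula.)
δ = d·√n ⇒ n = (δ/d)² = (3.242 / 0.45)² = 51.89.
Rounding up, n = 52.

n = 52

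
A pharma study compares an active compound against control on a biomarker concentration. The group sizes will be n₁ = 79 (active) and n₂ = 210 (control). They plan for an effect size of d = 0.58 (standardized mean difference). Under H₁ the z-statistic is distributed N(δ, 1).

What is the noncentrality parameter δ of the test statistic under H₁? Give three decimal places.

δ ≈ 4.394

The noncentrality parameter scales effect size by the design's sample-size factor: δ = d / √(1/n₁ + 1/n₂) = 0.58 / √(1/79 + 1/210) = 4.3944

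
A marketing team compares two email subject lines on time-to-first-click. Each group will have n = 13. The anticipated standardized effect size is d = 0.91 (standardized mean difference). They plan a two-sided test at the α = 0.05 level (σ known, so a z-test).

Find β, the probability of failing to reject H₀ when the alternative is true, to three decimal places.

Noncentrality parameter: λ = d·√(n/2) = 0.91 × √(13/2) = 2.3201
Two-sided α = 0.05 → critical value z_{0.025} = 1.960.
Power = Φ(λ − 1.960) + Φ(−λ − 1.960) = Φ(0.360) + Φ(-4.280) = 0.6406 + 0.0000 = 0.6406.
Type II error: β = 1 − power = 1 − 0.6406 = 0.3594.

β ≈ 0.359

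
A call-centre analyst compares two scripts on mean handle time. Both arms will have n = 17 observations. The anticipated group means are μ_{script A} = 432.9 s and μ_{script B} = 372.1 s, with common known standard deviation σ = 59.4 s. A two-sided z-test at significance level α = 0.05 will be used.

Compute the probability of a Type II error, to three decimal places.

Standardized effect: d = |μ_{script A} − μ_{script B}| / σ = |432.9 − 372.1| / 59.4 = 1.0236
Noncentrality parameter: δ = d·√(n/2) = 1.0236 × √(17/2) = 2.9842
Two-sided α = 0.05 → critical value z_{0.025} = 1.960.
Power = Φ(δ − 1.960) + Φ(−δ − 1.960) = Φ(1.024) + Φ(-4.944) = 0.8471 + 0.0000 = 0.8471.
Type II error: β = 1 − power = 1 − 0.8471 = 0.1529.

β ≈ 0.153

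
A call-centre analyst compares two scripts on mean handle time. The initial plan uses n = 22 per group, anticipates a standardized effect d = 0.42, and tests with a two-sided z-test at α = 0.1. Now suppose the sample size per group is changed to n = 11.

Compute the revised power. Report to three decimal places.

Power ≈ 0.259

With n = 11 per group: δ = d·√(n/2) = 0.42 × √(11/2) = 0.9850. Critical value z_{0.05} = 1.645.
Revised power = Φ(δ − 1.645) + Φ(−δ − 1.645) = Φ(-0.660) + Φ(-2.630) = 0.2547 + 0.0043 = 0.2589.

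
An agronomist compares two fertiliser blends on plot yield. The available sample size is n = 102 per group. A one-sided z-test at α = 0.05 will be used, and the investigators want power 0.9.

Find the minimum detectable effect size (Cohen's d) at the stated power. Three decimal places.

d ≈ 0.410

Need Φ(δ − 1.645) = 0.9, so δ = 1.645 + 1.282 = 2.926.
δ = d·√(n/2) ⇒ d = δ/√(n/2) = 2.926/√(102/2) = 0.4098.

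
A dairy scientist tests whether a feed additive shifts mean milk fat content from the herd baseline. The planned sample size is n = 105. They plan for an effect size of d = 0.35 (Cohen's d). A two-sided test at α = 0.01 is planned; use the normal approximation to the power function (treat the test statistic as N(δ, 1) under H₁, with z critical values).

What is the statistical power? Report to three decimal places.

Noncentrality parameter: δ = d·√n = 0.35 × √105 = 3.5864
Critical value for a two-sided test at α = 0.01: z_{α/2} = 2.576.
Power = Φ(δ − 2.576) + Φ(−δ − 2.576) = Φ(1.011) + Φ(-6.162) = 0.8439 + 0.0000 = 0.8439.

Power ≈ 0.844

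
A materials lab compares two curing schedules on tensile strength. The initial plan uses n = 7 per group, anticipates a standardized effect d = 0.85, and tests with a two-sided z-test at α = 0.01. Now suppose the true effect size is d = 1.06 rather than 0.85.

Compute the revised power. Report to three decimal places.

With d = 1.06: δ = d·√(n/2) = 1.06 × √(7/2) = 1.9831. Critical value z_{0.005} = 2.576.
Revised power = Φ(δ − 2.576) + Φ(−δ − 2.576) = Φ(-0.593) + Φ(-4.559) = 0.2767 + 0.0000 = 0.2767.

Power ≈ 0.277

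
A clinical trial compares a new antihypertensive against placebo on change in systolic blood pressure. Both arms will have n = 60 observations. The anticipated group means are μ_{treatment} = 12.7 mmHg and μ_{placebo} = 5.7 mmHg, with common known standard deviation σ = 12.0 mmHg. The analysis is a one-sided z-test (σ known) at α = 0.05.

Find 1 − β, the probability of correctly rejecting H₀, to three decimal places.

Power ≈ 0.939

Standardized effect: d = |μ_{treatment} − μ_{placebo}| / σ = |12.7 − 5.7| / 12.0 = 0.5833
Noncentrality parameter: δ = d·√(n/2) = 0.5833 × √(60/2) = 3.1950
Critical value for a one-sided test at α = 0.05: z_α = 1.645.
Power = P(Z > 1.645 − δ) = Φ(1.550) = 0.9395.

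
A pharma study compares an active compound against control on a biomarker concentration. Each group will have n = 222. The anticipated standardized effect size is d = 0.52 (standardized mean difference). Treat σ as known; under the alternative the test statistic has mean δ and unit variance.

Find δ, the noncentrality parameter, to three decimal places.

δ = d·√(n/2) = 0.52 × √(222/2) = 5.4785

δ ≈ 5.479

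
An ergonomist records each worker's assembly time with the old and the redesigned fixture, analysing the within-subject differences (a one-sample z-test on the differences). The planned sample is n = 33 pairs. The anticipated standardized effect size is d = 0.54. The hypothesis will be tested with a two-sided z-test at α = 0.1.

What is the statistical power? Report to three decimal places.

Noncentrality parameter: δ = d·√n = 0.54 × √33 = 3.1021
Two-sided α = 0.1 → critical value z_{0.05} = 1.645.
Power = Φ(δ − 1.645) + Φ(−δ − 1.645) = Φ(1.457) + Φ(-4.747) = 0.9275 + 0.0000 = 0.9275.

Power ≈ 0.927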